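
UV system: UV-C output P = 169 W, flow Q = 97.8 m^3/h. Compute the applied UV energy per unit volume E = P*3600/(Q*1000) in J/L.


Energy delivered per hour = 169 W * 3600 s = 608400 J/h
Volume treated per hour = 97.8 m^3/h * 1000 = 97800 L/h
dose = 608400 / 97800 = 6.22086 J/L

6.22086 J/L


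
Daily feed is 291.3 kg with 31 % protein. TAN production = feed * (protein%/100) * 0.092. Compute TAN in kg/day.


Protein in feed = 291.3 * 31/100 = 90.303 kg/day
TAN = protein * 0.092 = 90.303 * 0.092 = 8.307876 kg/day

8.307876 kg/day


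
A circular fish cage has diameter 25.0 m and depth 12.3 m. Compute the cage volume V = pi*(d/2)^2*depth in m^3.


r = d/2 = 25.0/2 = 12.5 m
Base area = pi*r^2 = pi*12.5^2 = 490.87385 m^2
Volume = 490.87385 * 12.3 = 6037.75 m^3

6037.75 m^3


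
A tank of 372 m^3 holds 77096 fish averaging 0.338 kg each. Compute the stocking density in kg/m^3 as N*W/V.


Total biomass = 77096 fish * 0.338 kg = 26058.448 kg
Density = total biomass / volume = 26058.448 / 372 = 70.0496 kg/m^3

70.0496 kg/m^3


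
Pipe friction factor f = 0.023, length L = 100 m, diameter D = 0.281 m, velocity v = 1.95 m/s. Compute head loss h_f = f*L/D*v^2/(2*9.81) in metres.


v^2 = 1.95^2 = 3.8025 m^2/s^2
L/D = 100/0.281 = 355.87189
h_f = f*(L/D)*v^2/(2g) = 0.023 * 355.87189 * 3.8025 / 19.62 = 1.58632 m

1.58632 m


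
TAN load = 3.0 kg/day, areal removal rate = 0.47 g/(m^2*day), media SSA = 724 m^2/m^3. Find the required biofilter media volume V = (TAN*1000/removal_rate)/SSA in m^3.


A = 3.0*1000 / 0.47 = 6382.9787 m^2
V = 6382.9787 / 724 = 8.81627

8.81627 m^3


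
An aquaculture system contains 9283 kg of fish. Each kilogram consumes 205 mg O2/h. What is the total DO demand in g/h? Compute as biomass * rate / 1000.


Total O2 consumption (mg/h) = 9283 kg * 205 mg/(kg*h) = 1903015 mg/h
Convert to g/h: 1903015 / 1000 = 1903.015 g/h

1903.015 g/h


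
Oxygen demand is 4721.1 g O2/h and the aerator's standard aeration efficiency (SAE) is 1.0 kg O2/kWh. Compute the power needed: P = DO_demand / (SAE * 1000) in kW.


SAE in g O2/kWh = 1.0 * 1000 = 1000 g/kWh
P = DO_demand / SAE_g = 4721.1 / 1000 = 4.7211 kW

4.7211 kW


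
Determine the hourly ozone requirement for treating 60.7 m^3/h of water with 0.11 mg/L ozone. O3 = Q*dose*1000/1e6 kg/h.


O3 demand (mg/h) = Q * dose * 1000 = 60.7 * 0.11 * 1000 = 6677 mg/h
Convert mg to kg: 6677 / 1e6 = 0.006677 kg/h

0.006677 kg/h


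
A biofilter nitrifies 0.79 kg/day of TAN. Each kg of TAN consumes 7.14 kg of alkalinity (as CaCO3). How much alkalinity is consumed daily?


Alkalinity factor: 7.14 kg CaCO3 consumed per kg TAN nitrified
alk = 0.79 kg TAN * 7.14 = 5.6406 kg CaCO3/day

5.6406 kg CaCO3/day


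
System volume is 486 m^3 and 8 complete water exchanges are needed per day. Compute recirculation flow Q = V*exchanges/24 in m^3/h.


Daily recirculation volume = 486 m^3 * 8 = 3888 m^3/day
Flow rate Q = daily volume / 24 h = 3888 / 24 = 162 m^3/h

162 m^3/h


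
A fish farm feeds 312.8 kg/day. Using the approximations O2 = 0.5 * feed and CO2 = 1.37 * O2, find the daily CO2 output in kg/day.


O2 = 312.8 * 0.5 = 156.4
CO2 = 156.4 * 1.37 = 214.268

214.268 kg/day


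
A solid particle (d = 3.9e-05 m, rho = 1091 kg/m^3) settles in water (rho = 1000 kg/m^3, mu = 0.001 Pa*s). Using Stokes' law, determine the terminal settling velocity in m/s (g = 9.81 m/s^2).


Density difference: rho_p - rho_f = 1091 - 1000 = 91 kg/m^3
d^2 = (3.9e-05)^2 = 1.521e-09 m^2
Numerator = (rho_p - rho_f) * g * d^2 = 91 * 9.81 * 1.521e-09 = 1.3578119e-06
Denominator = 18 * mu = 18 * 0.001 = 0.018
v_s = 1.3578119e-06 / 0.018 = 7.5434e-05 m/s
Check: Re = rho_f * v_s * d / mu = 1000 * 7.5434e-05 * 3.9e-05 / 0.001 = 0.00294 < 1, so Stokes' law applies.

7.5434e-05 m/s


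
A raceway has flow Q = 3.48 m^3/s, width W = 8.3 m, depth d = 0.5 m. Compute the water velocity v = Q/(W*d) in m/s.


Cross-sectional area = W * d = 8.3 * 0.5 = 4.15 m^2
Velocity = Q / A = 3.48 / 4.15 = 0.838554 m/s

0.838554 m/s


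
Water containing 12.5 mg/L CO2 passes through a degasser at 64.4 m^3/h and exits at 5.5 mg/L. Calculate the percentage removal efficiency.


CO2_out / CO2_in = 5.5 / 12.5 = 0.44
Fraction remaining = 0.44
efficiency = (1 - 0.44) * 100 = 56 %

56 %


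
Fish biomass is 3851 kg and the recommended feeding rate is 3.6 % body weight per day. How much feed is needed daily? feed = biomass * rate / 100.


Feeding rate fraction = 3.6% / 100 = 0.036
Daily feed = 3851 kg * 0.036 = 138.636 kg/day

138.636 kg/day


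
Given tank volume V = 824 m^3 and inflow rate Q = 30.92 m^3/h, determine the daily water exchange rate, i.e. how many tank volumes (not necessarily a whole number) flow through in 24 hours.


Daily flow volume = 30.92 m^3/h * 24 h = 742.08 m^3/day
Exchanges = daily flow / tank volume = 742.08 / 824 = 0.900583 exchanges/day

0.900583 exchanges/day


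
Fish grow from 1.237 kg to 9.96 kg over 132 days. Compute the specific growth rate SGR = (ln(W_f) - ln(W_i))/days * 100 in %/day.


ln(W_f) = ln(9.96) = 2.2985771
ln(W_i) = ln(1.237) = 0.21268909
ln(W_f) - ln(W_i) = 2.2985771 - 0.21268909 = 2.085888
SGR = 2.085888 / 132 * 100 = 1.58022 %/day

1.58022 %/day


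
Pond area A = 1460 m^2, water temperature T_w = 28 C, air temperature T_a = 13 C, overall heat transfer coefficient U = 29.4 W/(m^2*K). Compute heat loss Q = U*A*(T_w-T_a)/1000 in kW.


Temperature difference dT = 28 - 13 = 15 K
Heat loss (W) = U * A * dT = 29.4 * 1460 * 15 = 643860 W
Convert to kW: 643860 / 1000 = 643.86 kW

643.86 kW


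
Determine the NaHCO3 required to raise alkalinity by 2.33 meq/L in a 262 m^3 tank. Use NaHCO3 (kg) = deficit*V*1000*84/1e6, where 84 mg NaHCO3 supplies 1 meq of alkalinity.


Tank volume in L = 262 m^3 * 1000 = 262000 L
Total meq required = 2.33 meq/L * 262000 L = 610460 meq
NaHCO3 mass = 610460 meq * 84 mg/meq / 1e6 = 51.2786 kg

51.2786 kg


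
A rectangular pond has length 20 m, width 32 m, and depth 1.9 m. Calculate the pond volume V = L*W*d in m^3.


Base area = L * W = 20 * 32 = 640 m^2
Volume = area * depth = 640 * 1.9 = 1216 m^3

1216 m^3


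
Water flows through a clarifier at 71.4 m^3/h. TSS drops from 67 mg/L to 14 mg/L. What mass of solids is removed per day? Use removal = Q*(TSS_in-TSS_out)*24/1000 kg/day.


Concentration drop: TSS_in - TSS_out = 67 - 14 = 53 mg/L
Hourly solids removed = Q * dTSS = 71.4 m^3/h * 53 mg/L = 3784.2 g/h  (m^3/h * mg/L = g/h)
Daily solids removed = 3784.2 * 24 = 90820.8 g/day
Convert g to kg: 90820.8 / 1000 = 90.8208 kg/day

90.8208 kg/day


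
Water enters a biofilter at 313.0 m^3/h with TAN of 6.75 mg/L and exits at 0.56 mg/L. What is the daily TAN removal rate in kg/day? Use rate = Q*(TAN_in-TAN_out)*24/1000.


Concentration drop: TAN_in - TAN_out = 6.75 - 0.56 = 6.19 mg/L
Hourly TAN removed = Q * dTAN = 313.0 m^3/h * 6.19 mg/L = 1937.47 g/h  (m^3/h * mg/L = g/h)
Daily TAN removed = 1937.47 * 24 = 46499.28 g/day
Convert to kg/day: 46499.28 / 1000 = 46.49928 kg/day

46.49928 kg/day


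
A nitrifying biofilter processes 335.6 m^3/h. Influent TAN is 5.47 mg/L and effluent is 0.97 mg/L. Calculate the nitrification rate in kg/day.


Concentration drop: TAN_in - TAN_out = 5.47 - 0.97 = 4.5 mg/L
Hourly TAN removed = Q * dTAN = 335.6 m^3/h * 4.5 mg/L = 1510.2 g/h  (m^3/h * mg/L = g/h)
Daily TAN removed = 1510.2 * 24 = 36244.8 g/day
Convert to kg/day: 36244.8 / 1000 = 36.2448 kg/day

36.2448 kg/day


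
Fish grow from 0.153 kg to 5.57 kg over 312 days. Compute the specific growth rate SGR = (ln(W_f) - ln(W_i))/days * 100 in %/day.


ln(W_f) = ln(5.57) = 1.7173951
ln(W_i) = ln(0.153) = -1.8773174
ln(W_f) - ln(W_i) = 1.7173951 - -1.8773174 = 3.5947125
SGR = 3.5947125 / 312 * 100 = 1.15215 %/day

1.15215 %/day


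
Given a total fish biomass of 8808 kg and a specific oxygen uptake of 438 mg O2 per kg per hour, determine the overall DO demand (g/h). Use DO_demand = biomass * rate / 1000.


Total O2 consumption (mg/h) = 8808 kg * 438 mg/(kg*h) = 3857904 mg/h
Convert to g/h: 3857904 / 1000 = 3857.904 g/h

3857.904 g/h


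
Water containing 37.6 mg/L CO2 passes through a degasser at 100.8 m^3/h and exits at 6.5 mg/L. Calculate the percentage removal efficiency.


CO2_out / CO2_in = 6.5 / 37.6 = 0.17287234
Fraction remaining = 0.17287234
efficiency = (1 - 0.17287234) * 100 = 82.7128 %

82.7128 %


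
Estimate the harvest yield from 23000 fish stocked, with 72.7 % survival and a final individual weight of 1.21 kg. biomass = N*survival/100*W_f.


Survivors = 23000 * 72.7/100 = 16721 fish
Harvest biomass = survivors * W_f = 16721 * 1.21 = 20232.41 kg

20232.41 kg


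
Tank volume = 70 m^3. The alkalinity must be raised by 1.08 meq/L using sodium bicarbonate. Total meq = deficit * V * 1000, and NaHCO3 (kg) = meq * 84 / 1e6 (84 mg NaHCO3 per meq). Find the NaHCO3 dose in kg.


Tank volume in L = 70 m^3 * 1000 = 70000 L
Total meq required = 1.08 meq/L * 70000 L = 75600 meq
NaHCO3 mass = 75600 meq * 84 mg/meq / 1e6 = 6.3504 kg

6.3504 kg


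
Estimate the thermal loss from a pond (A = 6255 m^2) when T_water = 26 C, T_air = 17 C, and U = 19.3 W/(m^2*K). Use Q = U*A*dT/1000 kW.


Temperature difference dT = 26 - 17 = 9 K
Heat loss (W) = U * A * dT = 19.3 * 6255 * 9 = 1086493.5 W
Convert to kW: 1086493.5 / 1000 = 1086.4935 kW

1086.4935 kW


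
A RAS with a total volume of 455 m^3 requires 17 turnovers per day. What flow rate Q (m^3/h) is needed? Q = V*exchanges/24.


Daily recirculation volume = 455 m^3 * 17 = 7735 m^3/day
Flow rate Q = daily volume / 24 h = 7735 / 24 = 322.292 m^3/h

322.292 m^3/h


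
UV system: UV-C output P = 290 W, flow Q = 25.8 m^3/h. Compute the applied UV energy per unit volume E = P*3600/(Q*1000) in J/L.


Energy delivered per hour = 290 W * 3600 s = 1044000 J/h
Volume treated per hour = 25.8 m^3/h * 1000 = 25800 L/h
dose = 1044000 / 25800 = 40.4651 J/L

40.4651 J/L


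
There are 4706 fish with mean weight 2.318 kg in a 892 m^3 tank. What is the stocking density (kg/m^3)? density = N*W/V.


Total biomass = 4706 fish * 2.318 kg = 10908.508 kg
Density = total biomass / volume = 10908.508 / 892 = 12.2293 kg/m^3

12.2293 kg/m^3


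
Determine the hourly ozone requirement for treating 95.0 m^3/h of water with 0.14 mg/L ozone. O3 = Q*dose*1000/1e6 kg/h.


O3 demand (mg/h) = Q * dose * 1000 = 95.0 * 0.14 * 1000 = 13300 mg/h
Convert mg to kg: 13300 / 1e6 = 0.0133 kg/h

0.0133 kg/h


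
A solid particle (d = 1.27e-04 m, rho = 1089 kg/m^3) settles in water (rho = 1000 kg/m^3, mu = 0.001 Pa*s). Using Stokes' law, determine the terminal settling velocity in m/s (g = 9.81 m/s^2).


Density difference: rho_p - rho_f = 1089 - 1000 = 89 kg/m^3
d^2 = (1.27e-04)^2 = 1.6129e-08 m^2
Numerator = (rho_p - rho_f) * g * d^2 = 89 * 9.81 * 1.6129e-08 = 1.4082069e-05
Denominator = 18 * mu = 18 * 0.001 = 0.018
v_s = 1.4082069e-05 / 0.018 = 7.82337e-04 m/s
Check: Re = rho_f * v_s * d / mu = 1000 * 7.82337e-04 * 1.27e-04 / 0.001 = 0.0994 < 1, so Stokes' law applies.

7.82337e-04 m/s


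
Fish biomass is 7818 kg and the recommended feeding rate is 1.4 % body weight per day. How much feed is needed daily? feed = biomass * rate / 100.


Feeding rate fraction = 1.4% / 100 = 0.014
Daily feed = 7818 kg * 0.014 = 109.452 kg/day

109.452 kg/day


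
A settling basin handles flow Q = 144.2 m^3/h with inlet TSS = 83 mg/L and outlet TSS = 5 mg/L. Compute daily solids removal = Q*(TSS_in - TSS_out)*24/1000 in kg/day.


Concentration drop: TSS_in - TSS_out = 83 - 5 = 78 mg/L
Hourly solids removed = Q * dTSS = 144.2 m^3/h * 78 mg/L = 11247.6 g/h  (m^3/h * mg/L = g/h)
Daily solids removed = 11247.6 * 24 = 269942.4 g/day
Convert g to kg: 269942.4 / 1000 = 269.9424 kg/day

269.9424 kg/day


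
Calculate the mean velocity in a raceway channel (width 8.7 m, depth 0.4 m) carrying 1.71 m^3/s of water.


Cross-sectional area = W * d = 8.7 * 0.4 = 3.48 m^2
Velocity = Q / A = 1.71 / 3.48 = 0.491379 m/s

0.491379 m/s


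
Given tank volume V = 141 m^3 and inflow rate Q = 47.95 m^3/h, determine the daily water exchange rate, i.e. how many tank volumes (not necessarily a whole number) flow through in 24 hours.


Daily flow volume = 47.95 m^3/h * 24 h = 1150.8 m^3/day
Exchanges = daily flow / tank volume = 1150.8 / 141 = 8.1617 exchanges/day

8.1617 exchanges/day


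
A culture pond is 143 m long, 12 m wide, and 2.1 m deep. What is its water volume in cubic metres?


Base area = L * W = 143 * 12 = 1716 m^2
Volume = area * depth = 1716 * 2.1 = 3603.6 m^3

3603.6 m^3


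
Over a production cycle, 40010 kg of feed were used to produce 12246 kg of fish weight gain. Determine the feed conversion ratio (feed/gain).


FCR = feed consumed / weight gained
FCR = 40010 kg / 12246 kg = 3.26719

3.26719


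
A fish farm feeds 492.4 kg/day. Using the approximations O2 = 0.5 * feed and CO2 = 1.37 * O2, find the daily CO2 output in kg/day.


O2 = 492.4 * 0.5 = 246.2
CO2 = 246.2 * 1.37 = 337.294

337.294 kg/day


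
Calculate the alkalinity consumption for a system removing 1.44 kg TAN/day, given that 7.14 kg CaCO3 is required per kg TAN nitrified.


Alkalinity factor: 7.14 kg CaCO3 consumed per kg TAN nitrified
alk = 1.44 kg TAN * 7.14 = 10.2816 kg CaCO3/day

10.2816 kg CaCO3/day


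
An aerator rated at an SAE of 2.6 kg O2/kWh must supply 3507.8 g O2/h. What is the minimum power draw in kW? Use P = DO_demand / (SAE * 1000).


SAE in g O2/kWh = 2.6 * 1000 = 2600 g/kWh
P = DO_demand / SAE_g = 3507.8 / 2600 = 1.34915 kW

1.34915 kW


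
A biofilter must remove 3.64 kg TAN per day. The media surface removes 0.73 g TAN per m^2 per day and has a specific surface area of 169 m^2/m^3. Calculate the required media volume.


A = 3.64*1000 / 0.73 = 4986.3014 m^2
V = 4986.3014 / 169 = 29.5047

29.5047 m^3


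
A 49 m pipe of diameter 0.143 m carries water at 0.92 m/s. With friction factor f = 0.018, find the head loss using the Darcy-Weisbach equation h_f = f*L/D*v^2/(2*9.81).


v^2 = 0.92^2 = 0.8464 m^2/s^2
L/D = 49/0.143 = 342.65734
h_f = f*(L/D)*v^2/(2g) = 0.018 * 342.65734 * 0.8464 / 19.62 = 0.266078 m

0.266078 m


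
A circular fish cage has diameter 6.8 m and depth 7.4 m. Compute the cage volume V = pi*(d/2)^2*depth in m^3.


r = d/2 = 6.8/2 = 3.4 m
Base area = pi*r^2 = pi*3.4^2 = 36.316811 m^2
Volume = 36.316811 * 7.4 = 268.744 m^3

268.744 m^3


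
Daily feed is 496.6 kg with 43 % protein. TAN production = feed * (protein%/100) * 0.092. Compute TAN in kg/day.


Protein in feed = 496.6 * 43/100 = 213.538 kg/day
TAN = protein * 0.092 = 213.538 * 0.092 = 19.645496 kg/day

19.645496 kg/day


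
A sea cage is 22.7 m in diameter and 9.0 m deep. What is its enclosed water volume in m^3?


r = d/2 = 22.7/2 = 11.35 m
Base area = pi*r^2 = pi*11.35^2 = 404.70782 m^2
Volume = 404.70782 * 9.0 = 3642.37 m^3

3642.37 m^3


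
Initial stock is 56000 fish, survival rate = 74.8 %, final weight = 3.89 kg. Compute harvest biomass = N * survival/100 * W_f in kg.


Survivors = 56000 * 74.8/100 = 41888 fish
Harvest biomass = survivors * W_f = 41888 * 3.89 = 162944.32 kg

162944.32 kg


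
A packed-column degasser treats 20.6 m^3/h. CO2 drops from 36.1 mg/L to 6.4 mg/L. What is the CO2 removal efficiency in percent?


CO2_out / CO2_in = 6.4 / 36.1 = 0.17728532
Fraction remaining = 0.17728532
efficiency = (1 - 0.17728532) * 100 = 82.2715 %

82.2715 %


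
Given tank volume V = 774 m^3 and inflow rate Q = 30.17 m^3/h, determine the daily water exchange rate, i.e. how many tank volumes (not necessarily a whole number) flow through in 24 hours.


Daily flow volume = 30.17 m^3/h * 24 h = 724.08 m^3/day
Exchanges = daily flow / tank volume = 724.08 / 774 = 0.935504 exchanges/day

0.935504 exchanges/day


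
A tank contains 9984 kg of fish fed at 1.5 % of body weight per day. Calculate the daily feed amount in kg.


Feeding rate fraction = 1.5% / 100 = 0.015
Daily feed = 9984 kg * 0.015 = 149.76 kg/day

149.76 kg/day


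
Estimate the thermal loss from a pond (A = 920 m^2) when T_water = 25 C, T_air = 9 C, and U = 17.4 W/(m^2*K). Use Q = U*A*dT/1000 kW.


Temperature difference dT = 25 - 9 = 16 K
Heat loss (W) = U * A * dT = 17.4 * 920 * 16 = 256128 W
Convert to kW: 256128 / 1000 = 256.128 kW

256.128 kW


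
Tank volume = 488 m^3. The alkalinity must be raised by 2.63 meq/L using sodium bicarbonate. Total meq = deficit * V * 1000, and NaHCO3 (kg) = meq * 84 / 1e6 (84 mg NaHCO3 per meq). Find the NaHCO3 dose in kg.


Tank volume in L = 488 m^3 * 1000 = 488000 L
Total meq required = 2.63 meq/L * 488000 L = 1283440 meq
NaHCO3 mass = 1283440 meq * 84 mg/meq / 1e6 = 107.809 kg

107.809 kg


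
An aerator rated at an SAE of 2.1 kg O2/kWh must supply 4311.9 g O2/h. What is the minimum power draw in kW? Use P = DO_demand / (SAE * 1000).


SAE in g O2/kWh = 2.1 * 1000 = 2100 g/kWh
P = DO_demand / SAE_g = 4311.9 / 2100 = 2.05329 kW

2.05329 kW


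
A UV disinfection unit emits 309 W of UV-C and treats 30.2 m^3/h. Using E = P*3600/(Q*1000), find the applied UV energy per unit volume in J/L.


Energy delivered per hour = 309 W * 3600 s = 1112400 J/h
Volume treated per hour = 30.2 m^3/h * 1000 = 30200 L/h
dose = 1112400 / 30200 = 36.8344 J/L

36.8344 J/L


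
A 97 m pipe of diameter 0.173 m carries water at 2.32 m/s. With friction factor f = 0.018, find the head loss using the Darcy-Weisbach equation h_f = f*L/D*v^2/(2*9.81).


v^2 = 2.32^2 = 5.3824 m^2/s^2
L/D = 97/0.173 = 560.69364
h_f = f*(L/D)*v^2/(2g) = 0.018 * 560.69364 * 5.3824 / 19.62 = 2.76869 m

2.76869 m


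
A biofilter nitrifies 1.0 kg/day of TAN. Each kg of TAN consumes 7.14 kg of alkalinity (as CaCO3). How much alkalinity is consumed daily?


Alkalinity factor: 7.14 kg CaCO3 consumed per kg TAN nitrified
alk = 1.0 kg TAN * 7.14 = 7.14 kg CaCO3/day

7.14 kg CaCO3/day


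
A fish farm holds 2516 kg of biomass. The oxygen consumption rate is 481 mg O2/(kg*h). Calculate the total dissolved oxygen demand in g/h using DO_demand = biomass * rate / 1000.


Total O2 consumption (mg/h) = 2516 kg * 481 mg/(kg*h) = 1210196 mg/h
Convert to g/h: 1210196 / 1000 = 1210.196 g/h

1210.196 g/h


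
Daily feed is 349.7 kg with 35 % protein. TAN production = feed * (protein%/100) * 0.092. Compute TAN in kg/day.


Protein in feed = 349.7 * 35/100 = 122.395 kg/day
TAN = protein * 0.092 = 122.395 * 0.092 = 11.26034 kg/day

11.26034 kg/day


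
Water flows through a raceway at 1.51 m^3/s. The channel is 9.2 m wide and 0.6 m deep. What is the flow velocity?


Cross-sectional area = W * d = 9.2 * 0.6 = 5.52 m^2
Velocity = Q / A = 1.51 / 5.52 = 0.273551 m/s

0.273551 m/s


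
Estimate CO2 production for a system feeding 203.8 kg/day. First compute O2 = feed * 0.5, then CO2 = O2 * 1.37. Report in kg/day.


O2 = 203.8 * 0.5 = 101.9
CO2 = 101.9 * 1.37 = 139.603

139.603 kg/day


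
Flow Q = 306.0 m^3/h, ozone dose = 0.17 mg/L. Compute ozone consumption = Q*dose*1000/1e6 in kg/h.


O3 demand (mg/h) = Q * dose * 1000 = 306.0 * 0.17 * 1000 = 52020 mg/h
Convert mg to kg: 52020 / 1e6 = 0.05202 kg/h

0.05202 kg/h


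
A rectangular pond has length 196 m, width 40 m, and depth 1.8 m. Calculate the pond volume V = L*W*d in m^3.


Base area = L * W = 196 * 40 = 7840 m^2
Volume = area * depth = 7840 * 1.8 = 14112 m^3

14112 m^3


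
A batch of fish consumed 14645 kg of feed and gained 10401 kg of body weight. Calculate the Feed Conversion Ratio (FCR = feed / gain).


FCR = feed consumed / weight gained
FCR = 14645 kg / 10401 kg = 1.40804

1.40804


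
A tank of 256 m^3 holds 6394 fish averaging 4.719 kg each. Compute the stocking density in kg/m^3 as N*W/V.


Total biomass = 6394 fish * 4.719 kg = 30173.286 kg
Density = total biomass / volume = 30173.286 / 256 = 117.864 kg/m^3

117.864 kg/m^3


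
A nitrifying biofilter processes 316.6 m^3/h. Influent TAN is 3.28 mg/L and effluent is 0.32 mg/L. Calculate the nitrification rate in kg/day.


Concentration drop: TAN_in - TAN_out = 3.28 - 0.32 = 2.96 mg/L
Hourly TAN removed = Q * dTAN = 316.6 m^3/h * 2.96 mg/L = 937.136 g/h  (m^3/h * mg/L = g/h)
Daily TAN removed = 937.136 * 24 = 22491.264 g/day
Convert to kg/day: 22491.264 / 1000 = 22.491264 kg/day

22.491264 kg/day


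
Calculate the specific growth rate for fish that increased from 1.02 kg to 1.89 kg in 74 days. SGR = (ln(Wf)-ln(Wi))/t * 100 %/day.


ln(W_f) = ln(1.89) = 0.63657683
ln(W_i) = ln(1.02) = 0.019802627
ln(W_f) - ln(W_i) = 0.63657683 - 0.019802627 = 0.6167742
SGR = 0.6167742 / 74 * 100 = 0.833479 %/day

0.833479 %/day


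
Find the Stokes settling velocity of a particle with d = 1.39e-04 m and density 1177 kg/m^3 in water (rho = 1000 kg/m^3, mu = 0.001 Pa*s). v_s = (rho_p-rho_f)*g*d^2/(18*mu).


Density difference: rho_p - rho_f = 1177 - 1000 = 177 kg/m^3
d^2 = (1.39e-04)^2 = 1.9321e-08 m^2
Numerator = (rho_p - rho_f) * g * d^2 = 177 * 9.81 * 1.9321e-08 = 3.3548405e-05
Denominator = 18 * mu = 18 * 0.001 = 0.018
v_s = 3.3548405e-05 / 0.018 = 0.0018638 m/s
Check: Re = rho_f * v_s * d / mu = 1000 * 0.0018638 * 1.39e-04 / 0.001 = 0.259 < 1, so Stokes' law applies.

0.0018638 m/s


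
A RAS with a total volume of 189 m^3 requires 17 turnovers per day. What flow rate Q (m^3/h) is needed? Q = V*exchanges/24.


Daily recirculation volume = 189 m^3 * 17 = 3213 m^3/day
Flow rate Q = daily volume / 24 h = 3213 / 24 = 133.875 m^3/h

133.875 m^3/h


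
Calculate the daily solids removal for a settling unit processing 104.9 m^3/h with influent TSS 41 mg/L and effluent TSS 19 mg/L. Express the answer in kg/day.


Concentration drop: TSS_in - TSS_out = 41 - 19 = 22 mg/L
Hourly solids removed = Q * dTSS = 104.9 m^3/h * 22 mg/L = 2307.8 g/h  (m^3/h * mg/L = g/h)
Daily solids removed = 2307.8 * 24 = 55387.2 g/day
Convert g to kg: 55387.2 / 1000 = 55.3872 kg/day

55.3872 kg/day


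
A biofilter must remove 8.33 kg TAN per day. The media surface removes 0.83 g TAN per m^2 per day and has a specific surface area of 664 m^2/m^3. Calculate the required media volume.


A = 8.33*1000 / 0.83 = 10036.145 m^2
V = 10036.145 / 664 = 15.1147

15.1147 m^3


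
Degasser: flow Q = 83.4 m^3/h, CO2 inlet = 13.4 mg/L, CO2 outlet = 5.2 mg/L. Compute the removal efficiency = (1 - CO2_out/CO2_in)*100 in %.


CO2_out / CO2_in = 5.2 / 13.4 = 0.3880597
Fraction remaining = 0.3880597
efficiency = (1 - 0.3880597) * 100 = 61.194 %

61.194 %


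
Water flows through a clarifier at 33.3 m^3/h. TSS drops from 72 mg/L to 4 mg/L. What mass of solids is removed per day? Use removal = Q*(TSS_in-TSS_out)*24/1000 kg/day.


Concentration drop: TSS_in - TSS_out = 72 - 4 = 68 mg/L
Hourly solids removed = Q * dTSS = 33.3 m^3/h * 68 mg/L = 2264.4 g/h  (m^3/h * mg/L = g/h)
Daily solids removed = 2264.4 * 24 = 54345.6 g/day
Convert g to kg: 54345.6 / 1000 = 54.3456 kg/day

54.3456 kg/day


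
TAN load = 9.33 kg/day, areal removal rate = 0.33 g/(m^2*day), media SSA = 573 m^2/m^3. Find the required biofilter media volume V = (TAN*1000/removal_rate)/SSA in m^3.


A = 9.33*1000 / 0.33 = 28272.727 m^2
V = 28272.727 / 573 = 49.3416

49.3416 m^3


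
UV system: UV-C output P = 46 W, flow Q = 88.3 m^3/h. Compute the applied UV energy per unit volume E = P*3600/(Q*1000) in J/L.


Energy delivered per hour = 46 W * 3600 s = 165600 J/h
Volume treated per hour = 88.3 m^3/h * 1000 = 88300 L/h
dose = 165600 / 88300 = 1.87542 J/L

1.87542 J/L


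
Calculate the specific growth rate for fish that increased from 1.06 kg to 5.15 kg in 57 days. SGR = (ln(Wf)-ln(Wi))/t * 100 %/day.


ln(W_f) = ln(5.15) = 1.6389967
ln(W_i) = ln(1.06) = 0.058268908
ln(W_f) - ln(W_i) = 1.6389967 - 0.058268908 = 1.5807278
SGR = 1.5807278 / 57 * 100 = 2.77321 %/day

2.77321 %/day


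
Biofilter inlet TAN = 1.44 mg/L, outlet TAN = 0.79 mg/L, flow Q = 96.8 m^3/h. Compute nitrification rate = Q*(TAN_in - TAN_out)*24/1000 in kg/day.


Concentration drop: TAN_in - TAN_out = 1.44 - 0.79 = 0.65 mg/L
Hourly TAN removed = Q * dTAN = 96.8 m^3/h * 0.65 mg/L = 62.92 g/h  (m^3/h * mg/L = g/h)
Daily TAN removed = 62.92 * 24 = 1510.08 g/day
Convert to kg/day: 1510.08 / 1000 = 1.51008 kg/day

1.51008 kg/day


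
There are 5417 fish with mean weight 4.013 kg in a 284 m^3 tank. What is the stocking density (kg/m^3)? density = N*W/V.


Total biomass = 5417 fish * 4.013 kg = 21738.421 kg
Density = total biomass / volume = 21738.421 / 284 = 76.5437 kg/m^3

76.5437 kg/m^3


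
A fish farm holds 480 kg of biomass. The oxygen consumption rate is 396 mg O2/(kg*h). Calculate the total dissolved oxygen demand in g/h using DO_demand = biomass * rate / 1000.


Total O2 consumption (mg/h) = 480 kg * 396 mg/(kg*h) = 190080 mg/h
Convert to g/h: 190080 / 1000 = 190.08 g/h

190.08 g/h


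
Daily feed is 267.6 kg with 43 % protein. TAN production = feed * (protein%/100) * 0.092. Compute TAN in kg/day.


Protein in feed = 267.6 * 43/100 = 115.068 kg/day
TAN = protein * 0.092 = 115.068 * 0.092 = 10.586256 kg/day

10.586256 kg/day


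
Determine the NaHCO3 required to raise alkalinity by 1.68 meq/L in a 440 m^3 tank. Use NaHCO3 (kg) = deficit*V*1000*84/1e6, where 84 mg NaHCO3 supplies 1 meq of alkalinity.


Tank volume in L = 440 m^3 * 1000 = 440000 L
Total meq required = 1.68 meq/L * 440000 L = 739200 meq
NaHCO3 mass = 739200 meq * 84 mg/meq / 1e6 = 62.0928 kg

62.0928 kg


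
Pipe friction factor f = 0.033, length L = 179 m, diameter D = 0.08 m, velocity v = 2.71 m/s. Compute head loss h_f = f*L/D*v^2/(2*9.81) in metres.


v^2 = 2.71^2 = 7.3441 m^2/s^2
L/D = 179/0.08 = 2237.5
h_f = f*(L/D)*v^2/(2g) = 0.033 * 2237.5 * 7.3441 / 19.62 = 27.6386 m

27.6386 m


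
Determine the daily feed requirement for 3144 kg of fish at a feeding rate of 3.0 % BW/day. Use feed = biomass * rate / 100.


Feeding rate fraction = 3.0% / 100 = 0.03
Daily feed = 3144 kg * 0.03 = 94.32 kg/day

94.32 kg/day


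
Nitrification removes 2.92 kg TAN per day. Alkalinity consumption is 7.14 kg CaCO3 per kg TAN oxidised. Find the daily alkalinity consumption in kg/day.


Alkalinity factor: 7.14 kg CaCO3 consumed per kg TAN nitrified
alk = 2.92 kg TAN * 7.14 = 20.8488 kg CaCO3/day

20.8488 kg CaCO3/day


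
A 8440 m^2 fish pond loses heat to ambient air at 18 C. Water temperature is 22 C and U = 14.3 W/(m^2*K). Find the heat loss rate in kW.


Temperature difference dT = 22 - 18 = 4 K
Heat loss (W) = U * A * dT = 14.3 * 8440 * 4 = 482768 W
Convert to kW: 482768 / 1000 = 482.768 kW

482.768 kW


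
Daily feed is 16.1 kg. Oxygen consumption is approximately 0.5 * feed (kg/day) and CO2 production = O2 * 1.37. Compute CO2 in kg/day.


O2 = 16.1 * 0.5 = 8.05
CO2 = 8.05 * 1.37 = 11.0285

11.0285 kg/day


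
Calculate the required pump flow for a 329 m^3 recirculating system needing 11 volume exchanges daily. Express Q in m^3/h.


Daily recirculation volume = 329 m^3 * 11 = 3619 m^3/day
Flow rate Q = daily volume / 24 h = 3619 / 24 = 150.792 m^3/h

150.792 m^3/h


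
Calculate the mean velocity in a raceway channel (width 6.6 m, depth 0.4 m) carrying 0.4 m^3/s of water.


Cross-sectional area = W * d = 6.6 * 0.4 = 2.64 m^2
Velocity = Q / A = 0.4 / 2.64 = 0.151515 m/s

0.151515 m/s


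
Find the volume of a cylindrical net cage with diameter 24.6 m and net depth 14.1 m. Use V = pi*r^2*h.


r = d/2 = 24.6/2 = 12.3 m
Base area = pi*r^2 = pi*12.3^2 = 475.29155 m^2
Volume = 475.29155 * 14.1 = 6701.61 m^3

6701.61 m^3


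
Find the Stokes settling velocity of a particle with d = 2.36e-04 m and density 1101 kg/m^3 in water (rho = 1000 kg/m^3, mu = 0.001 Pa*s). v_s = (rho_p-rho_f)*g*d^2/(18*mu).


Density difference: rho_p - rho_f = 1101 - 1000 = 101 kg/m^3
d^2 = (2.36e-04)^2 = 5.5696e-08 m^2
Numerator = (rho_p - rho_f) * g * d^2 = 101 * 9.81 * 5.5696e-08 = 5.5184154e-05
Denominator = 18 * mu = 18 * 0.001 = 0.018
v_s = 5.5184154e-05 / 0.018 = 0.00306579 m/s
Check: Re = rho_f * v_s * d / mu = 1000 * 0.00306579 * 2.36e-04 / 0.001 = 0.724 < 1, so Stokes' law applies.

0.00306579 m/s


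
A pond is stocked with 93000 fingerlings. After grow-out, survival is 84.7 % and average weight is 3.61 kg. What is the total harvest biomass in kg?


Survivors = 93000 * 84.7/100 = 78771 fish
Harvest biomass = survivors * W_f = 78771 * 3.61 = 284363.31 kg

284363.31 kg


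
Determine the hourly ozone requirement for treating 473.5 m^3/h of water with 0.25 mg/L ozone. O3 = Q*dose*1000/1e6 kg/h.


O3 demand (mg/h) = Q * dose * 1000 = 473.5 * 0.25 * 1000 = 118375 mg/h
Convert mg to kg: 118375 / 1e6 = 0.118375 kg/h

0.118375 kg/h


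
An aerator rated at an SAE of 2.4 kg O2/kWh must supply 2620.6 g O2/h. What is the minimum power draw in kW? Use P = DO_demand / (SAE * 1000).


SAE in g O2/kWh = 2.4 * 1000 = 2400 g/kWh
P = DO_demand / SAE_g = 2620.6 / 2400 = 1.09192 kW

1.09192 kW


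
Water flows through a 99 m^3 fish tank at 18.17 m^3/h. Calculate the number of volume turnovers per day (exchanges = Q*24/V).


Daily flow volume = 18.17 m^3/h * 24 h = 436.08 m^3/day
Exchanges = daily flow / tank volume = 436.08 / 99 = 4.40485 exchanges/day

4.40485 exchanges/day


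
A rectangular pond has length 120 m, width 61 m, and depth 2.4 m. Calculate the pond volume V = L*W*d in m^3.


Base area = L * W = 120 * 61 = 7320 m^2
Volume = area * depth = 7320 * 2.4 = 17568 m^3

17568 m^3


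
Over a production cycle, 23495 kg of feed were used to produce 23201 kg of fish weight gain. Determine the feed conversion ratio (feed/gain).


FCR = feed consumed / weight gained
FCR = 23495 kg / 23201 kg = 1.01267

1.01267


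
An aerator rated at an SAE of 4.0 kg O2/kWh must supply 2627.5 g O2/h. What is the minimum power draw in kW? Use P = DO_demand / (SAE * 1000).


SAE in g O2/kWh = 4.0 * 1000 = 4000 g/kWh
P = DO_demand / SAE_g = 2627.5 / 4000 = 0.656875 kW

0.656875 kW


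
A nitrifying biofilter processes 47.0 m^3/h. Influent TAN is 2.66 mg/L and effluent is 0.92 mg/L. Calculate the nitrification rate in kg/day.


Concentration drop: TAN_in - TAN_out = 2.66 - 0.92 = 1.74 mg/L
Hourly TAN removed = Q * dTAN = 47.0 m^3/h * 1.74 mg/L = 81.78 g/h  (m^3/h * mg/L = g/h)
Daily TAN removed = 81.78 * 24 = 1962.72 g/day
Convert to kg/day: 1962.72 / 1000 = 1.96272 kg/day

1.96272 kg/day


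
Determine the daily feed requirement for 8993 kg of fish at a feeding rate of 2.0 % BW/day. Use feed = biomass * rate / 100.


Feeding rate fraction = 2.0% / 100 = 0.02
Daily feed = 8993 kg * 0.02 = 179.86 kg/day

179.86 kg/day


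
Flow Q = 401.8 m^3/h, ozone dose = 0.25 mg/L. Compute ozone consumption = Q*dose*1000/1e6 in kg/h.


O3 demand (mg/h) = Q * dose * 1000 = 401.8 * 0.25 * 1000 = 100450 mg/h
Convert mg to kg: 100450 / 1e6 = 0.10045 kg/h

0.10045 kg/h


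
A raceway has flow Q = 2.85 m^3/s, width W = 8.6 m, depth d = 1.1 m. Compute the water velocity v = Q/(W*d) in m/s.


Cross-sectional area = W * d = 8.6 * 1.1 = 9.46 m^2
Velocity = Q / A = 2.85 / 9.46 = 0.301268 m/s

0.301268 m/s


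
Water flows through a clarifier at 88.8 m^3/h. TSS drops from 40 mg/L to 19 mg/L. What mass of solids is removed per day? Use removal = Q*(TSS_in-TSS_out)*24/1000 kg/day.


Concentration drop: TSS_in - TSS_out = 40 - 19 = 21 mg/L
Hourly solids removed = Q * dTSS = 88.8 m^3/h * 21 mg/L = 1864.8 g/h  (m^3/h * mg/L = g/h)
Daily solids removed = 1864.8 * 24 = 44755.2 g/day
Convert g to kg: 44755.2 / 1000 = 44.7552 kg/day

44.7552 kg/day


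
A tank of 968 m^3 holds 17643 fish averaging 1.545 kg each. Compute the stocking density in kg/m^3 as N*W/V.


Total biomass = 17643 fish * 1.545 kg = 27258.435 kg
Density = total biomass / volume = 27258.435 / 968 = 28.1595 kg/m^3

28.1595 kg/m^3


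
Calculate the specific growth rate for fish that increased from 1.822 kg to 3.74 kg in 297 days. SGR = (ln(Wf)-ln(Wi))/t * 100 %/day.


ln(W_f) = ln(3.74) = 1.3190856
ln(W_i) = ln(1.822) = 0.5999348
ln(W_f) - ln(W_i) = 1.3190856 - 0.5999348 = 0.7191508
SGR = 0.7191508 / 297 * 100 = 0.242138 %/day

0.242138 %/day


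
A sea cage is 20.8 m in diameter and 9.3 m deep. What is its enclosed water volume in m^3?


r = d/2 = 20.8/2 = 10.4 m
Base area = pi*r^2 = pi*10.4^2 = 339.79466 m^2
Volume = 339.79466 * 9.3 = 3160.09 m^3

3160.09 m^3


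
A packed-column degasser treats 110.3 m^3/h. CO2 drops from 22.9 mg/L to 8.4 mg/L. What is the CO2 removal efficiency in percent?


CO2_out / CO2_in = 8.4 / 22.9 = 0.36681223
Fraction remaining = 0.36681223
efficiency = (1 - 0.36681223) * 100 = 63.3188 %

63.3188 %


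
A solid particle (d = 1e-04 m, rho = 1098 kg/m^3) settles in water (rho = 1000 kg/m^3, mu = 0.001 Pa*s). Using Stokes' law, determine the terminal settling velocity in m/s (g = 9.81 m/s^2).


Density difference: rho_p - rho_f = 1098 - 1000 = 98 kg/m^3
d^2 = (1e-04)^2 = 1e-08 m^2
Numerator = (rho_p - rho_f) * g * d^2 = 98 * 9.81 * 1e-08 = 9.6138e-06
Denominator = 18 * mu = 18 * 0.001 = 0.018
v_s = 9.6138e-06 / 0.018 = 5.341e-04 m/s
Check: Re = rho_f * v_s * d / mu = 1000 * 5.341e-04 * 1e-04 / 0.001 = 0.0534 < 1, so Stokes' law applies.

5.341e-04 m/s


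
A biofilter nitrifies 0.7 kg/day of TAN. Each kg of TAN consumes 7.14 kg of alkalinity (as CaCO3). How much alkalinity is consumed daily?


Alkalinity factor: 7.14 kg CaCO3 consumed per kg TAN nitrified
alk = 0.7 kg TAN * 7.14 = 4.998 kg CaCO3/day

4.998 kg CaCO3/day


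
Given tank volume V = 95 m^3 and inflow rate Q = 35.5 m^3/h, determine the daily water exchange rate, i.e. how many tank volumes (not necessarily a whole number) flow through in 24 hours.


Daily flow volume = 35.5 m^3/h * 24 h = 852 m^3/day
Exchanges = daily flow / tank volume = 852 / 95 = 8.96842 exchanges/day

8.96842 exchanges/day


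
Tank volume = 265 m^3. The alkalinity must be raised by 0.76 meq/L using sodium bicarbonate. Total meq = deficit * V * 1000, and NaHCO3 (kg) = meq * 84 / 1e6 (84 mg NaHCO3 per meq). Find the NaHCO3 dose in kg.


Tank volume in L = 265 m^3 * 1000 = 265000 L
Total meq required = 0.76 meq/L * 265000 L = 201400 meq
NaHCO3 mass = 201400 meq * 84 mg/meq / 1e6 = 16.9176 kg

16.9176 kg


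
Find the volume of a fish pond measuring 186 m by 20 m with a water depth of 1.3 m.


Base area = L * W = 186 * 20 = 3720 m^2
Volume = area * depth = 3720 * 1.3 = 4836 m^3

4836 m^3


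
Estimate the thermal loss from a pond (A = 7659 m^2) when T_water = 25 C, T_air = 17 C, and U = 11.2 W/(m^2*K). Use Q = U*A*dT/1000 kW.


Temperature difference dT = 25 - 17 = 8 K
Heat loss (W) = U * A * dT = 11.2 * 7659 * 8 = 686246.4 W
Convert to kW: 686246.4 / 1000 = 686.2464 kW

686.2464 kW


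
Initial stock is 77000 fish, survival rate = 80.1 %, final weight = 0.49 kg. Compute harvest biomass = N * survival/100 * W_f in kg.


Survivors = 77000 * 80.1/100 = 61677 fish
Harvest biomass = survivors * W_f = 61677 * 0.49 = 30221.73 kg

30221.73 kg


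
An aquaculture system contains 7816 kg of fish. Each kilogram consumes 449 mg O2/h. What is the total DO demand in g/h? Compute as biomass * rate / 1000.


Total O2 consumption (mg/h) = 7816 kg * 449 mg/(kg*h) = 3509384 mg/h
Convert to g/h: 3509384 / 1000 = 3509.384 g/h

3509.384 g/h


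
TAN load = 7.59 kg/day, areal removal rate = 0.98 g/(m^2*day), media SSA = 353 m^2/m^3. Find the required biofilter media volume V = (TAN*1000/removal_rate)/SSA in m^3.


A = 7.59*1000 / 0.98 = 7744.898 m^2
V = 7744.898 / 353 = 21.9402

21.9402 m^3


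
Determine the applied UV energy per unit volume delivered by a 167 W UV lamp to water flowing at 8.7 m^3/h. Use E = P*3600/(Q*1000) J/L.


Energy delivered per hour = 167 W * 3600 s = 601200 J/h
Volume treated per hour = 8.7 m^3/h * 1000 = 8700 L/h
dose = 601200 / 8700 = 69.1034 J/L

69.1034 J/L


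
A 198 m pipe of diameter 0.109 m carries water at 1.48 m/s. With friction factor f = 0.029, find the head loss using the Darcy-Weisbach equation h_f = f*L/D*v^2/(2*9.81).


v^2 = 1.48^2 = 2.1904 m^2/s^2
L/D = 198/0.109 = 1816.5138
h_f = f*(L/D)*v^2/(2g) = 0.029 * 1816.5138 * 2.1904 / 19.62 = 5.88113 m

5.88113 m


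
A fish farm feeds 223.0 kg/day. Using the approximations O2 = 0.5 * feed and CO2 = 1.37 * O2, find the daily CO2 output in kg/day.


O2 = 223.0 * 0.5 = 111.5
CO2 = 111.5 * 1.37 = 152.755

152.755 kg/day


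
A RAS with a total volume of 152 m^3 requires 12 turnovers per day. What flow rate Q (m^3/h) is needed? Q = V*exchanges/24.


Daily recirculation volume = 152 m^3 * 12 = 1824 m^3/day
Flow rate Q = daily volume / 24 h = 1824 / 24 = 76 m^3/h

76 m^3/h


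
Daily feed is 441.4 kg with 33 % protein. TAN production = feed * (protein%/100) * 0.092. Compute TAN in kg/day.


Protein in feed = 441.4 * 33/100 = 145.662 kg/day
TAN = protein * 0.092 = 145.662 * 0.092 = 13.400904 kg/day

13.400904 kg/day


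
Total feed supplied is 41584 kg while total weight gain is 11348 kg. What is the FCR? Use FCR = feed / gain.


FCR = feed consumed / weight gained
FCR = 41584 kg / 11348 kg = 3.66443

3.66443


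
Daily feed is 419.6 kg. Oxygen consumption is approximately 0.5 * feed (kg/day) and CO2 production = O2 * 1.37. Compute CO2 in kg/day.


O2 = 419.6 * 0.5 = 209.8
CO2 = 209.8 * 1.37 = 287.426

287.426 kg/day


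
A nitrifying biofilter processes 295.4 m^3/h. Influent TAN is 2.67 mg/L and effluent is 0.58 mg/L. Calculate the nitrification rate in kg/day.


Concentration drop: TAN_in - TAN_out = 2.67 - 0.58 = 2.09 mg/L
Hourly TAN removed = Q * dTAN = 295.4 m^3/h * 2.09 mg/L = 617.386 g/h  (m^3/h * mg/L = g/h)
Daily TAN removed = 617.386 * 24 = 14817.264 g/day
Convert to kg/day: 14817.264 / 1000 = 14.817264 kg/day

14.817264 kg/day


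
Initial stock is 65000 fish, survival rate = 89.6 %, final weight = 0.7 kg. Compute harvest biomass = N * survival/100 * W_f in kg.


Survivors = 65000 * 89.6/100 = 58240 fish
Harvest biomass = survivors * W_f = 58240 * 0.7 = 40768 kg

40768 kg


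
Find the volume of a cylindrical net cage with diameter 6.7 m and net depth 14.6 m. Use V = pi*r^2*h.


r = d/2 = 6.7/2 = 3.35 m
Base area = pi*r^2 = pi*3.35^2 = 35.256524 m^2
Volume = 35.256524 * 14.6 = 514.745 m^3

514.745 m^3


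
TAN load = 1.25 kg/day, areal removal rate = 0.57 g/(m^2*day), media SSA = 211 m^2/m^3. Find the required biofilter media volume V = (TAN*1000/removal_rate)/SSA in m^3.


A = 1.25*1000 / 0.57 = 2192.9825 m^2
V = 2192.9825 / 211 = 10.3933

10.3933 m^3


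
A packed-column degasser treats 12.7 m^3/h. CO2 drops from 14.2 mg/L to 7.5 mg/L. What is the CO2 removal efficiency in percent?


CO2_out / CO2_in = 7.5 / 14.2 = 0.52816901
Fraction remaining = 0.52816901
efficiency = (1 - 0.52816901) * 100 = 47.1831 %

47.1831 %


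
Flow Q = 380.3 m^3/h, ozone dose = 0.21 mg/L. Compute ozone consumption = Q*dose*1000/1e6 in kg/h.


O3 demand (mg/h) = Q * dose * 1000 = 380.3 * 0.21 * 1000 = 79863 mg/h
Convert mg to kg: 79863 / 1e6 = 0.079863 kg/h

0.079863 kg/h


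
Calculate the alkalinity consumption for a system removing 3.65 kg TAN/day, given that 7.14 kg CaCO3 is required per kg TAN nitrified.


Alkalinity factor: 7.14 kg CaCO3 consumed per kg TAN nitrified
alk = 3.65 kg TAN * 7.14 = 26.061 kg CaCO3/day

26.061 kg CaCO3/day


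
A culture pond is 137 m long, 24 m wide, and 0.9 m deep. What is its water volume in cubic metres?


Base area = L * W = 137 * 24 = 3288 m^2
Volume = area * depth = 3288 * 0.9 = 2959.2 m^3

2959.2 m^3


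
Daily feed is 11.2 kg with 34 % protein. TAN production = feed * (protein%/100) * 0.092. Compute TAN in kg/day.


Protein in feed = 11.2 * 34/100 = 3.808 kg/day
TAN = protein * 0.092 = 3.808 * 0.092 = 0.350336 kg/day

0.350336 kg/day


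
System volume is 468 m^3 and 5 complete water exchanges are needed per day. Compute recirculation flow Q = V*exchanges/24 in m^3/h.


Daily recirculation volume = 468 m^3 * 5 = 2340 m^3/day
Flow rate Q = daily volume / 24 h = 2340 / 24 = 97.5 m^3/h

97.5 m^3/h
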